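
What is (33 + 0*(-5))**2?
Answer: 1089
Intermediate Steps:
(33 + 0*(-5))**2 = (33 + 0)**2 = 33**2 = 1089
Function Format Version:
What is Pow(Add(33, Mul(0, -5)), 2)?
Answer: 1089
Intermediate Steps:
Pow(Add(33, Mul(0, -5)), 2) = Pow(Add(33, 0), 2) = Pow(33, 2) = 1089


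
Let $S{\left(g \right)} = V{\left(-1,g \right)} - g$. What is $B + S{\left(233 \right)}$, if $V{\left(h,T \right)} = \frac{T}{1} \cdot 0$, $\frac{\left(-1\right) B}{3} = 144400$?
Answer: $-433433$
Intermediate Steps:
$B = -433200$ ($B = \left(-3\right) 144400 = -433200$)
$V{\left(h,T \right)} = 0$ ($V{\left(h,T \right)} = T 1 \cdot 0 = T 0 = 0$)
$S{\left(g \right)} = - g$ ($S{\left(g \right)} = 0 - g = - g$)
$B + S{\left(233 \right)} = -433200 - 233 = -433433$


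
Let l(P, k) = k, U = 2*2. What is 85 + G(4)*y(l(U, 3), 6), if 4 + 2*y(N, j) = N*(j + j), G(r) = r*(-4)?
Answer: -171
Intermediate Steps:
U = 4
G(r) = -4*r
y(N, j) = -2 + N*j (y(N, j) = -2 + (N*(j + j))/2 = -2 + (N*(2*j))/2 = -2 + (2*N*j)/2 = -2 + N*j)
85 + G(4)*y(l(U, 3), 6) = 85 + (-4*4)*(-2 + 3*6) = 85 - 16*(-2 + 18) = 85 - 16*16 = 85 - 256 = -171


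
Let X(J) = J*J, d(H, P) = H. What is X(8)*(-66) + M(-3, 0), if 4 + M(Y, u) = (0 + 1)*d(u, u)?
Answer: -4228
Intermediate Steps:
X(J) = J**2
M(Y, u) = -4 + u (M(Y, u) = -4 + (0 + 1)*u = -4 + 1*u = -4 + u)
X(8)*(-66) + M(-3, 0) = 8**2*(-66) + (-4 + 0) = 64*(-66) - 4 = -4224 - 4 = -4228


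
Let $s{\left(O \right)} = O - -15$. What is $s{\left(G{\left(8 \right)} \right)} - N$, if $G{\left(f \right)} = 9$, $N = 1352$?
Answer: $-1328$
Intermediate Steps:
$s{\left(O \right)} = 15 + O$ ($s{\left(O \right)} = O + 15 = 15 + O$)
$s{\left(G{\left(8 \right)} \right)} - N = \left(15 + 9\right) - 1352 = 24 - 1352 = -1328$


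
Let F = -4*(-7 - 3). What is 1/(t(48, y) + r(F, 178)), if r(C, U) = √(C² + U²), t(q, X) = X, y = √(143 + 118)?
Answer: 1/(2*√8321 + 3*√29) ≈ 0.0050354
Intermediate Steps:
y = 3*√29 (y = √261 = 3*√29 ≈ 16.155)
F = 40 (F = -4*(-10) = 40)
1/(t(48, y) + r(F, 178)) = 1/(3*√29 + √(40² + 178²)) = 1/(3*√29 + √(1600 + 31684)) = 1/(3*√29 + √33284) = 1/(3*√29 + 2*√8321) = 1/(2*√8321 + 3*√29)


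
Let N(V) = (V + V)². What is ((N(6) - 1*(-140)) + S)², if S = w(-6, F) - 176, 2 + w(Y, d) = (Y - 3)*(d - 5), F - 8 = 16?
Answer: 4225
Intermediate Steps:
F = 24 (F = 8 + 16 = 24)
N(V) = 4*V² (N(V) = (2*V)² = 4*V²)
w(Y, d) = -2 + (-5 + d)*(-3 + Y) (w(Y, d) = -2 + (Y - 3)*(d - 5) = -2 + (-3 + Y)*(-5 + d) = -2 + (-5 + d)*(-3 + Y))
S = -349 (S = (13 - 5*(-6) - 3*24 - 6*24) - 176 = (13 + 30 - 72 - 144) - 176 = -173 - 176 = -349)
((N(6) - 1*(-140)) + S)² = ((4*6² - 1*(-140)) - 349)² = ((4*36 + 140) - 349)² = ((144 + 140) - 349)² = (284 - 349)² = (-65)² = 4225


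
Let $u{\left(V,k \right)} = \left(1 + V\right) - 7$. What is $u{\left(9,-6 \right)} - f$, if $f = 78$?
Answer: $-75$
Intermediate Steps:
$u{\left(V,k \right)} = -6 + V$
$u{\left(9,-6 \right)} - f = \left(-6 + 9\right) - 78 = 3 - 78 = -75$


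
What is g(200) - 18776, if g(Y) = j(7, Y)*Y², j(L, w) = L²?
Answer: 1941224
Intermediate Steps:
g(Y) = 49*Y² (g(Y) = 7²*Y² = 49*Y²)
g(200) - 18776 = 49*200² - 18776 = 49*40000 - 18776 = 1960000 - 18776 = 1941224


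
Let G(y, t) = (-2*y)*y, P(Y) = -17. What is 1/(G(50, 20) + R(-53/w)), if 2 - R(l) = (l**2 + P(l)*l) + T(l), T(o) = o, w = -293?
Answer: -85849/428827647 ≈ -0.00020019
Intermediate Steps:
R(l) = 2 - l**2 + 16*l (R(l) = 2 - ((l**2 - 17*l) + l) = 2 - (l**2 - 16*l) = 2 + (-l**2 + 16*l) = 2 - l**2 + 16*l)
G(y, t) = -2*y**2
1/(G(50, 20) + R(-53/w)) = 1/(-2*50**2 + (2 - (-53/(-293))**2 + 16*(-53/(-293)))) = 1/(-2*2500 + (2 - (-53*(-1/293))**2 + 16*(-53*(-1/293)))) = 1/(-5000 + (2 - (53/293)**2 + 16*(53/293))) = 1/(-5000 + (2 - 1*2809/85849 + 848/293)) = 1/(-5000 + (2 - 2809/85849 + 848/293)) = 1/(-5000 + 417353/85849) = 1/(-428827647/85849) = -85849/428827647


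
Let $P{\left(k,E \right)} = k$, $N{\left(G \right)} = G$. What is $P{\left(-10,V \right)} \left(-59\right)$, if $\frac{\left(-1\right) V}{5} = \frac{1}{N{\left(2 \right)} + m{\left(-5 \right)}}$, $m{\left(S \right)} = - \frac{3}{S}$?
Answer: $590$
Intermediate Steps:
$V = - \frac{25}{13}$ ($V = - \frac{5}{2 - \frac{3}{-5}} = - \frac{5}{2 - - \frac{3}{5}} = - \frac{5}{2 + \frac{3}{5}} = - \frac{5}{\frac{13}{5}} = \left(-5\right) \frac{5}{13} = - \frac{25}{13} \approx -1.9231$)
$P{\left(-10,V \right)} \left(-59\right) = \left(-10\right) \left(-59\right) = 590$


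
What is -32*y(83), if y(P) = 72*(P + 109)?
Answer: -442368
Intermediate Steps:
y(P) = 7848 + 72*P (y(P) = 72*(109 + P) = 7848 + 72*P)
-32*y(83) = -32*(7848 + 72*83) = -32*(7848 + 5976) = -32*13824 = -442368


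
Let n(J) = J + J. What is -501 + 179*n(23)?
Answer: 7733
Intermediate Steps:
n(J) = 2*J
-501 + 179*n(23) = -501 + 179*(2*23) = -501 + 179*46 = -501 + 8234 = 7733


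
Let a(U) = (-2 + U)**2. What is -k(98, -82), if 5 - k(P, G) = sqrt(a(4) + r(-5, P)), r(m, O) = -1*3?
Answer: -4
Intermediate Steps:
r(m, O) = -3
k(P, G) = 4 (k(P, G) = 5 - sqrt((-2 + 4)**2 - 3) = 5 - sqrt(2**2 - 3) = 5 - sqrt(4 - 3) = 5 - sqrt(1) = 5 - 1*1 = 5 - 1 = 4)
-k(98, -82) = -1*4 = -4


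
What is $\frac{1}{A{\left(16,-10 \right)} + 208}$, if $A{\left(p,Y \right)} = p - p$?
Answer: $\frac{1}{208} \approx 0.0048077$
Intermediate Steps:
$A{\left(p,Y \right)} = 0$
$\frac{1}{A{\left(16,-10 \right)} + 208} = \frac{1}{0 + 208} = \frac{1}{208}$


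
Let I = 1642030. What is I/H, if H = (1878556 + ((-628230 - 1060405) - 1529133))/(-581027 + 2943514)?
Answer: -1939637264305/669606 ≈ -2.8967e+6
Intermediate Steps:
H = -1339212/2362487 (H = (1878556 + (-1688635 - 1529133))/2362487 = (1878556 - 3217768)*(1/2362487) = -1339212*1/2362487 = -1339212/2362487 ≈ -0.56686)
I/H = 1642030/(-1339212/2362487) = 1642030*(-2362487/1339212) = -1939637264305/669606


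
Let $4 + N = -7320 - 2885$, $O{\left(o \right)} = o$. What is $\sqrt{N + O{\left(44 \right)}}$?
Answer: $i \sqrt{10165} \approx 100.82 i$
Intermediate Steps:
$N = -10209$ ($N = -4 - 10205 = -10209$)
$\sqrt{N + O{\left(44 \right)}} = \sqrt{-10209 + 44} = \sqrt{-10165} = i \sqrt{10165}$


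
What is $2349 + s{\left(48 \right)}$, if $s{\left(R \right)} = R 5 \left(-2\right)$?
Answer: $1869$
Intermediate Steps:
$s{\left(R \right)} = - 10 R$ ($s{\left(R \right)} = 5 R \left(-2\right) = - 10 R$)
$2349 + s{\left(48 \right)} = 2349 - 480 = 1869$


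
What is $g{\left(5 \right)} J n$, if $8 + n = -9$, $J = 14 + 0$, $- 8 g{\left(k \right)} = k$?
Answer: $\frac{595}{4} \approx 148.75$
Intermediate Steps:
$g{\left(k \right)} = - \frac{k}{8}$
$J = 14$
$n = -17$ ($n = -8 - 9 = -17$)
$g{\left(5 \right)} J n = \left(- \frac{1}{8}\right) 5 \cdot 14 \left(-17\right) = \left(- \frac{5}{8}\right) 14 \left(-17\right) = \left(- \frac{35}{4}\right) \left(-17\right) = \frac{595}{4}$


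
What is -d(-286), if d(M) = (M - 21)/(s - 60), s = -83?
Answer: -307/143 ≈ -2.1469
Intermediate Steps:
d(M) = 21/143 - M/143 (d(M) = (M - 21)/(-83 - 60) = (-21 + M)/(-143) = (-21 + M)*(-1/143) = 21/143 - M/143)
-d(-286) = -(21/143 - 1/143*(-286)) = -(21/143 + 2) = -1*307/143 = -307/143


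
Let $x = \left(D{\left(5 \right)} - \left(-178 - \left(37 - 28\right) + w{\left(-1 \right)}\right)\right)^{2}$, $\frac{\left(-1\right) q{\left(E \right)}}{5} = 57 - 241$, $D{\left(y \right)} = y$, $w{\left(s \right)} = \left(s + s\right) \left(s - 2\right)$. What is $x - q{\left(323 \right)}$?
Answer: $33676$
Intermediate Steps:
$w{\left(s \right)} = 2 s \left(-2 + s\right)$
$q{\left(E \right)} = 920$ ($q{\left(E \right)} = - 5 \left(57 - 241\right) = \left(-5\right) \left(-184\right) = 920$)
$x = 34596$ ($x = \left(5 - \left(-178 - \left(37 - 28\right) + 2 \left(-1\right) \left(-2 - 1\right)\right)\right)^{2} = \left(5 - \left(-178 - 9 + 2 \left(-1\right) \left(-3\right)\right)\right)^{2} = \left(5 + \left(178 - \left(6 - 9\right)\right)\right)^{2} = \left(5 + \left(178 - -3\right)\right)^{2} = \left(5 + \left(178 + 3\right)\right)^{2} = \left(5 + 181\right)^{2} = 186^{2} = 34596$)
$x - q{\left(323 \right)} = 34596 - 920 = 33676$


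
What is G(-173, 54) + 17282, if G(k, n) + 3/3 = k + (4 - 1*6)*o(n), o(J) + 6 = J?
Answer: 17012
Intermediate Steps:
o(J) = -6 + J
G(k, n) = 11 + k - 2*n (G(k, n) = -1 + (k + (4 - 1*6)*(-6 + n)) = -1 + (k + (4 - 6)*(-6 + n)) = -1 + (k - 2*(-6 + n)) = -1 + (k + (12 - 2*n)) = -1 + (12 + k - 2*n) = 11 + k - 2*n)
G(-173, 54) + 17282 = (11 - 173 - 2*54) + 17282 = (11 - 173 - 108) + 17282 = -270 + 17282 = 17012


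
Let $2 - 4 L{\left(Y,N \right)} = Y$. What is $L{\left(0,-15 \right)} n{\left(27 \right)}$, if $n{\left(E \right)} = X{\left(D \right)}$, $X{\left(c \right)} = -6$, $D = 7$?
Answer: $-3$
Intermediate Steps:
$L{\left(Y,N \right)} = \frac{1}{2} - \frac{Y}{4}$
$n{\left(E \right)} = -6$
$L{\left(0,-15 \right)} n{\left(27 \right)} = \left(\frac{1}{2} - 0\right) \left(-6\right) = \left(\frac{1}{2} + 0\right) \left(-6\right) = \frac{1}{2} \left(-6\right) = -3$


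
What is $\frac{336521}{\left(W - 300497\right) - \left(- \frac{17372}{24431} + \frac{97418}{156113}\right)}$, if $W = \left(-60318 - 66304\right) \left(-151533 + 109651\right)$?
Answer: $\frac{1283489984490263}{20225174872827669099} \approx 6.346 \cdot 10^{-5}$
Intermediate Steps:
$W = 5303182604$ ($W = \left(-126622\right) \left(-41882\right) = 5303182604$)
$\frac{336521}{\left(W - 300497\right) - \left(- \frac{17372}{24431} + \frac{97418}{156113}\right)} = \frac{336521}{\left(5303182604 - 300497\right) - \left(- \frac{17372}{24431} + \frac{97418}{156113}\right)} = \frac{336521}{5302882107 - - \frac{331975878}{3813996703}} = \frac{336521}{5302882107 + \left(\frac{17372}{24431} - \frac{97418}{156113}\right)} = \frac{336521}{5302882107 + \frac{331975878}{3813996703}} = \frac{336521}{\frac{20225174872827669099}{3813996703}} = 336521 \cdot \frac{3813996703}{20225174872827669099} = \frac{1283489984490263}{20225174872827669099}$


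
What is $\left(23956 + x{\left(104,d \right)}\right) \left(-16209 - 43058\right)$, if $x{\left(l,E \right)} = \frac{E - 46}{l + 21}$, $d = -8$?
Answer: $- \frac{177471831082}{125} \approx -1.4198 \cdot 10^{9}$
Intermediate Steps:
$x{\left(l,E \right)} = \frac{-46 + E}{21 + l}$
$\left(23956 + x{\left(104,d \right)}\right) \left(-16209 - 43058\right) = \left(23956 + \frac{-46 - 8}{21 + 104}\right) \left(-16209 - 43058\right) = \left(23956 + \frac{1}{125} \left(-54\right)\right) \left(-59267\right) = \left(23956 - \frac{54}{125}\right) \left(-59267\right) = \frac{2994446}{125} \left(-59267\right) = - \frac{177471831082}{125}$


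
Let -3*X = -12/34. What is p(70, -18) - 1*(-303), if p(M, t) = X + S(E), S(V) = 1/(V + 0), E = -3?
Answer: 15442/51 ≈ 302.78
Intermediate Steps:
S(V) = 1/V
X = 2/17 (X = -(-4)/34 = -⅓*(-6/17) = 2/17 ≈ 0.11765)
p(M, t) = -11/51 (p(M, t) = 2/17 + 1/(-3) = 2/17 - ⅓ = -11/51)
p(70, -18) - 1*(-303) = -11/51 - 1*(-303) = -11/51 + 303 = 15442/51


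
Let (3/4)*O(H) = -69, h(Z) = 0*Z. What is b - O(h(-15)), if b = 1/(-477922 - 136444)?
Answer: 56521671/614366 ≈ 92.000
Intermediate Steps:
h(Z) = 0
O(H) = -92 (O(H) = (4/3)*(-69) = -92)
b = -1/614366 (b = 1/(-614366) = -1/614366 ≈ -1.6277e-6)
b - O(h(-15)) = -1/614366 - 1*(-92) = -1/614366 + 92 = 56521671/614366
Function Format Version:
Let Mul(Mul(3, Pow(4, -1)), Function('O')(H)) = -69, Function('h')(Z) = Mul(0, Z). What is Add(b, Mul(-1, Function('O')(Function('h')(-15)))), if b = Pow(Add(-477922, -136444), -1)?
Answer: Rational(56521671, 614366) ≈ 92.000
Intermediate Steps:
Function('h')(Z) = 0
Function('O')(H) = -92 (Function('O')(H) = Mul(Rational(4, 3), -69) = -92)
b = Rational(-1, 614366) (b = Pow(-614366, -1) = Rational(-1, 614366) ≈ -1.6277e-6)
Add(b, Mul(-1, Function('O')(Function('h')(-15)))) = Add(Rational(-1, 614366), Mul(-1, -92)) = Add(Rational(-1, 614366), 92) = Rational(56521671, 614366)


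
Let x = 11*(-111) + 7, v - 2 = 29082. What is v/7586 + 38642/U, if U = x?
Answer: -64457559/2302351 ≈ -27.996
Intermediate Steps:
v = 29084 (v = 2 + 29082 = 29084)
x = -1214 (x = -1221 + 7 = -1214)
U = -1214
v/7586 + 38642/U = 29084/7586 + 38642/(-1214) = 29084*(1/7586) + 38642*(-1/1214) = 14542/3793 - 19321/607 = -64457559/2302351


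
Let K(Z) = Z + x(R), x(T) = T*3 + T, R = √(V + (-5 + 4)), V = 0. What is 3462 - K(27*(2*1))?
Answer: 3408 - 4*I ≈ 3408.0 - 4.0*I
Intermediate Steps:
R = I (R = √(0 + (-5 + 4)) = √(0 - 1) = √(-1) = I ≈ 1.0*I)
x(T) = 4*T (x(T) = 3*T + T = 4*T)
K(Z) = Z + 4*I
3462 - K(27*(2*1)) = 3462 - (27*(2*1) + 4*I) = 3462 - (27*2 + 4*I) = 3462 - (54 + 4*I) = 3462 + (-54 - 4*I) = 3408 - 4*I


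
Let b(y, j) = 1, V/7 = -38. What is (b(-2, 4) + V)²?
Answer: 70225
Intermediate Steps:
V = -266 (V = 7*(-38) = -266)
(b(-2, 4) + V)² = (1 - 266)² = (-265)² = 70225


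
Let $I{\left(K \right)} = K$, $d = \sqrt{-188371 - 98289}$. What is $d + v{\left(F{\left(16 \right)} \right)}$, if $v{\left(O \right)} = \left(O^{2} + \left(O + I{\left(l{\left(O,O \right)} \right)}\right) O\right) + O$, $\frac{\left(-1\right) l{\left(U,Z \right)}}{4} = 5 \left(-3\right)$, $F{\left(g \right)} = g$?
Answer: $1488 + 2 i \sqrt{71665} \approx 1488.0 + 535.41 i$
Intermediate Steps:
$l{\left(U,Z \right)} = 60$ ($l{\left(U,Z \right)} = - 4 \cdot 5 \left(-3\right) = \left(-4\right) \left(-15\right) = 60$)
$d = 2 i \sqrt{71665}$ ($d = \sqrt{-286660} = 2 i \sqrt{71665} \approx 535.41 i$)
$v{\left(O \right)} = O + O^{2} + O \left(60 + O\right)$ ($v{\left(O \right)} = \left(O^{2} + \left(O + 60\right) O\right) + O = \left(O^{2} + \left(60 + O\right) O\right) + O = \left(O^{2} + O \left(60 + O\right)\right) + O = O + O^{2} + O \left(60 + O\right)$)
$d + v{\left(F{\left(16 \right)} \right)} = 2 i \sqrt{71665} + 16 \left(61 + 2 \cdot 16\right) = 2 i \sqrt{71665} + 16 \left(61 + 32\right) = 2 i \sqrt{71665} + 16 \cdot 93 = 2 i \sqrt{71665} + 1488 = 1488 + 2 i \sqrt{71665}$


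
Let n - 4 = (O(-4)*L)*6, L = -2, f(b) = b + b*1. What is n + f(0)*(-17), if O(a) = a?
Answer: 52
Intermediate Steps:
f(b) = 2*b (f(b) = b + b = 2*b)
n = 52 (n = 4 - 4*(-2)*6 = 4 + 8*6 = 4 + 48 = 52)
n + f(0)*(-17) = 52 + (2*0)*(-17) = 52 + 0*(-17) = 52 + 0 = 52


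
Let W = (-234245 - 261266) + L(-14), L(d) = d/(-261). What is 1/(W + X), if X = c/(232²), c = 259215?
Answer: -484416/240031097657 ≈ -2.0181e-6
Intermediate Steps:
L(d) = -d/261 (L(d) = d*(-1/261) = -d/261)
X = 259215/53824 (X = 259215/(232²) = 259215/53824 ≈ 4.8160)
W = -129328357/261 (W = (-234245 - 261266) - 1/261*(-14) = -495511 + 14/261 = -129328357/261 ≈ -4.9551e+5)
1/(W + X) = 1/(-129328357/261 + 259215/53824) = 1/(-240031097657/484416) = -484416/240031097657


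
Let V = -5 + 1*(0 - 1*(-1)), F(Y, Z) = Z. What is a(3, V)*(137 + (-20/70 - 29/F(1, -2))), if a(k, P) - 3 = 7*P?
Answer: -52925/14 ≈ -3780.4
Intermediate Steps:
V = -4 (V = -5 + 1*(0 + 1) = -5 + 1*1 = -5 + 1 = -4)
a(k, P) = 3 + 7*P
a(3, V)*(137 + (-20/70 - 29/F(1, -2))) = (3 + 7*(-4))*(137 + (-20/70 - 29/(-2))) = (3 - 28)*(137 + (-20*1/70 - 29*(-1/2))) = -25*(137 + (-2/7 + 29/2)) = -25*(137 + 199/14) = -25*2117/14 = -52925/14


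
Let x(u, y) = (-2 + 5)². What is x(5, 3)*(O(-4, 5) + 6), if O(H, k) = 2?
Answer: 72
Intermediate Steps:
x(u, y) = 9 (x(u, y) = 3² = 9)
x(5, 3)*(O(-4, 5) + 6) = 9*(2 + 6) = 9*8 = 72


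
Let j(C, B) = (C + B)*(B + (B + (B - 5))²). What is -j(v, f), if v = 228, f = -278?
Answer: 15722150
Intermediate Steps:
j(C, B) = (B + C)*(B + (-5 + 2*B)²) (j(C, B) = (B + C)*(B + (B + (-5 + B))²) = (B + C)*(B + (-5 + 2*B)²))
-j(v, f) = -((-278)² - 278*228 - 278*(-5 + 2*(-278))² + 228*(-5 + 2*(-278))²) = -(77284 - 63384 - 278*(-5 - 556)² + 228*(-5 - 556)²) = -(77284 - 63384 - 278*(-561)² + 228*(-561)²) = -(77284 - 63384 - 278*314721 + 228*314721) = -(77284 - 63384 - 87492438 + 71756388) = -1*(-15722150) = 15722150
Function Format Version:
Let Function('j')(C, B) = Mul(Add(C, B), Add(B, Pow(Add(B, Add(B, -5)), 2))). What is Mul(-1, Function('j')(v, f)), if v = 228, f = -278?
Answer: 15722150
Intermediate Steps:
Function('j')(C, B) = Mul(Add(B, C), Add(B, Pow(Add(-5, Mul(2, B)), 2))) (Function('j')(C, B) = Mul(Add(B, C), Add(B, Pow(Add(B, Add(-5, B)), 2))) = Mul(Add(B, C), Add(B, Pow(Add(-5, Mul(2, B)), 2))))
Mul(-1, Function('j')(v, f)) = Mul(-1, Add(Pow(-278, 2), Mul(-278, 228), Mul(-278, Pow(Add(-5, Mul(2, -278)), 2)), Mul(228, Pow(Add(-5, Mul(2, -278)), 2)))) = Mul(-1, Add(77284, -63384, Mul(-278, Pow(Add(-5, -556), 2)), Mul(228, Pow(Add(-5, -556), 2)))) = Mul(-1, Add(77284, -63384, Mul(-278, Pow(-561, 2)), Mul(228, Pow(-561, 2)))) = Mul(-1, Add(77284, -63384, Mul(-278, 314721), Mul(228, 314721))) = Mul(-1, Add(77284, -63384, -87492438, 71756388)) = Mul(-1, -15722150) = 15722150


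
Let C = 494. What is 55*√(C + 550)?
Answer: 330*√29 ≈ 1777.1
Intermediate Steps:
55*√(C + 550) = 55*√(494 + 550) = 55*√1044 = 55*(6*√29) = 330*√29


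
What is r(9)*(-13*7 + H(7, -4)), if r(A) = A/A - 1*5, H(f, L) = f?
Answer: 336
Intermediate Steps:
r(A) = -4 (r(A) = 1 - 5 = -4)
r(9)*(-13*7 + H(7, -4)) = -4*(-13*7 + 7) = -4*(-91 + 7) = -4*(-84) = 336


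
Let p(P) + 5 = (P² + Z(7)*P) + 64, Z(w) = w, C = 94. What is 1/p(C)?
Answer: 1/9553 ≈ 0.00010468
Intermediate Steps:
p(P) = 59 + P² + 7*P (p(P) = -5 + ((P² + 7*P) + 64) = -5 + (64 + P² + 7*P) = 59 + P² + 7*P)
1/p(C) = 1/(59 + 94² + 7*94) = 1/(59 + 8836 + 658) = 1/9553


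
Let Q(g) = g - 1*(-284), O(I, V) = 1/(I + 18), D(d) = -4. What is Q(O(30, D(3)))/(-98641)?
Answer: -13633/4734768 ≈ -0.0028793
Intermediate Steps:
O(I, V) = 1/(18 + I)
Q(g) = 284 + g (Q(g) = g + 284 = 284 + g)
Q(O(30, D(3)))/(-98641) = (284 + 1/(18 + 30))/(-98641) = (284 + 1/48)*(-1/98641) = (13633/48)*(-1/98641) = -13633/4734768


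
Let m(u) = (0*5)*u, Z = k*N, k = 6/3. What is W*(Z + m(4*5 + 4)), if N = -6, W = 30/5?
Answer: -72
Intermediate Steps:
W = 6 (W = 30*(⅕) = 6)
k = 2 (k = 6*(⅓) = 2)
Z = -12 (Z = 2*(-6) = -12)
m(u) = 0 (m(u) = 0*u = 0)
W*(Z + m(4*5 + 4)) = 6*(-12 + 0) = 6*(-12) = -72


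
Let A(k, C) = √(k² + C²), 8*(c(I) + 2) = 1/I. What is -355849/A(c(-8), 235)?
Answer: -22774336*√226218241/226218241 ≈ -1514.2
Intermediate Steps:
c(I) = -2 + 1/(8*I)
A(k, C) = √(C² + k²)
-355849/A(c(-8), 235) = -355849/√(235² + (-2 + (⅛)/(-8))²) = -355849/√(55225 + (-2 + (⅛)*(-⅛))²) = -355849/√(55225 + (-2 - 1/64)²) = -355849/√(55225 + (-129/64)²) = -355849/√(55225 + 16641/4096) = -355849*64*√226218241/226218241 = -22774336*√226218241/226218241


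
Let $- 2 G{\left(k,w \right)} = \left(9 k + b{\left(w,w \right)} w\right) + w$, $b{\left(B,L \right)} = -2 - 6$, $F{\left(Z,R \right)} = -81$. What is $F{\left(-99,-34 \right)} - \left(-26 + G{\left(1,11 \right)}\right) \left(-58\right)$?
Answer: $383$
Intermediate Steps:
$b{\left(B,L \right)} = -8$ ($b{\left(B,L \right)} = -2 - 6 = -8$)
$G{\left(k,w \right)} = - \frac{9 k}{2} + \frac{7 w}{2}$ ($G{\left(k,w \right)} = - \frac{\left(9 k - 8 w\right) + w}{2} = - \frac{\left(- 8 w + 9 k\right) + w}{2} = - \frac{- 7 w + 9 k}{2} = - \frac{9 k}{2} + \frac{7 w}{2}$)
$F{\left(-99,-34 \right)} - \left(-26 + G{\left(1,11 \right)}\right) \left(-58\right) = -81 - \left(-26 + \left(\left(- \frac{9}{2}\right) 1 + \frac{7}{2} \cdot 11\right)\right) \left(-58\right) = -81 - \left(-26 + \left(- \frac{9}{2} + \frac{77}{2}\right)\right) \left(-58\right) = -81 - \left(-26 + 34\right) \left(-58\right) = -81 - 8 \left(-58\right) = -81 - -464 = -81 + 464 = 383$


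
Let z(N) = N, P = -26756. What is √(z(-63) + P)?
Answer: I*√26819 ≈ 163.77*I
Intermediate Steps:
√(z(-63) + P) = √(-63 - 26756) = √(-26819) = I*√26819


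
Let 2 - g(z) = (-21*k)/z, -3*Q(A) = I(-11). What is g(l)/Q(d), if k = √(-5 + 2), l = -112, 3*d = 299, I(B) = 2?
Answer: -3 + 9*I*√3/32 ≈ -3.0 + 0.48714*I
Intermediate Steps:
d = 299/3 (d = (⅓)*299 = 299/3 ≈ 99.667)
k = I*√3 (k = √(-3) = I*√3 ≈ 1.732*I)
Q(A) = -⅔ (Q(A) = -⅓*2 = -⅔)
g(z) = 2 + 21*I*√3/z (g(z) = 2 - (-21*I*√3)/z = 2 - (-21)*I*√3/z = 2 + 21*I*√3/z)
g(l)/Q(d) = (2 + 21*I*√3/(-112))/(-⅔) = (2 + 21*I*√3*(-1/112))*(-3/2) = (2 - 3*I*√3/16)*(-3/2) = -3 + 9*I*√3/32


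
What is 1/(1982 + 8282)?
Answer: 1/10264 ≈ 9.7428e-5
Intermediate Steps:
1/(1982 + 8282) = 1/10264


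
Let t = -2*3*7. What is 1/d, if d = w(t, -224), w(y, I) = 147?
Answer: 1/147 ≈ 0.0068027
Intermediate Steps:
t = -42 (t = -6*7 = -42)
d = 147
1/d = 1/147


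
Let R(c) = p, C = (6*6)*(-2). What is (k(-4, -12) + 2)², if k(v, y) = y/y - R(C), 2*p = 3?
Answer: 9/4 ≈ 2.2500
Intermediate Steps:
p = 3/2 (p = (½)*3 = 3/2 ≈ 1.5000)
C = -72 (C = 36*(-2) = -72)
R(c) = 3/2
k(v, y) = -½ (k(v, y) = y/y - 1*3/2 = 1 - 3/2 = -½)
(k(-4, -12) + 2)² = (-½ + 2)² = (3/2)² = 9/4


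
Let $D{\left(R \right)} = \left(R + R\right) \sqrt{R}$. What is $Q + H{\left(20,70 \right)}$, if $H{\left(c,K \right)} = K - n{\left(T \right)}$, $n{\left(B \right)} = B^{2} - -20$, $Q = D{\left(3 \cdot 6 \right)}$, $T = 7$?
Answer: $1 + 108 \sqrt{2} \approx 153.74$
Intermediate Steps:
$D{\left(R \right)} = 2 R^{\frac{3}{2}}$ ($D{\left(R \right)} = 2 R \sqrt{R} = 2 R^{\frac{3}{2}}$)
$Q = 108 \sqrt{2}$ ($Q = 2 \left(3 \cdot 6\right)^{\frac{3}{2}} = 2 \cdot 18^{\frac{3}{2}} = 2 \cdot 54 \sqrt{2} = 108 \sqrt{2} \approx 152.74$)
$n{\left(B \right)} = 20 + B^{2}$ ($n{\left(B \right)} = B^{2} + 20 = 20 + B^{2}$)
$H{\left(c,K \right)} = -69 + K$ ($H{\left(c,K \right)} = K - \left(20 + 7^{2}\right) = K - \left(20 + 49\right) = K - 69 = -69 + K$)
$Q + H{\left(20,70 \right)} = 108 \sqrt{2} + \left(-69 + 70\right) = 108 \sqrt{2} + 1 = 1 + 108 \sqrt{2}$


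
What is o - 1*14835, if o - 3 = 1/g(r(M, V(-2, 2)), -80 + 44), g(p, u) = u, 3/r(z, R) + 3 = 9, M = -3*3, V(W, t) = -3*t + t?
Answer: -533953/36 ≈ -14832.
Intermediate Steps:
V(W, t) = -2*t
M = -9
r(z, R) = ½ (r(z, R) = 3/(-3 + 9) = 3/6 = 3*(⅙) = ½)
o = 107/36 (o = 3 + 1/(-80 + 44) = 3 + 1/(-36) = 3 - 1/36 = 107/36 ≈ 2.9722)
o - 1*14835 = 107/36 - 1*14835 = 107/36 - 14835 = -533953/36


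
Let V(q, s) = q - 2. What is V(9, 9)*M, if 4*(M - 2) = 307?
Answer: 2205/4 ≈ 551.25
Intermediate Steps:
M = 315/4 (M = 2 + (¼)*307 = 2 + 307/4 = 315/4 ≈ 78.750)
V(q, s) = -2 + q
V(9, 9)*M = (-2 + 9)*(315/4) = 7*(315/4) = 2205/4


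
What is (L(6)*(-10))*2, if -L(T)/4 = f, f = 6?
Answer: 480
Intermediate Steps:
L(T) = -24 (L(T) = -4*6 = -24)
(L(6)*(-10))*2 = -24*(-10)*2 = 240*2 = 480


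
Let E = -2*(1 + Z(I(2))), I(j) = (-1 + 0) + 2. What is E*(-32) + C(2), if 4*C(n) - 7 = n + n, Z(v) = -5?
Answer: -1013/4 ≈ -253.25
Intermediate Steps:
I(j) = 1 (I(j) = -1 + 2 = 1)
E = 8 (E = -2*(1 - 5) = -2*(-4) = 8)
C(n) = 7/4 + n/2 (C(n) = 7/4 + (n + n)/4 = 7/4 + (2*n)/4 = 7/4 + n/2)
E*(-32) + C(2) = 8*(-32) + (7/4 + (1/2)*2) = -256 + (7/4 + 1) = -256 + 11/4 = -1013/4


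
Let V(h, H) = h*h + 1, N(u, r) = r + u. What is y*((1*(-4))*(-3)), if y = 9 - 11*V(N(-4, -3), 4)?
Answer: -6492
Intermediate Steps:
V(h, H) = 1 + h**2 (V(h, H) = h**2 + 1 = 1 + h**2)
y = -541 (y = 9 - 11*(1 + (-3 - 4)**2) = 9 - 11*(1 + (-7)**2) = 9 - 11*(1 + 49) = 9 - 11*50 = 9 - 550 = -541)
y*((1*(-4))*(-3)) = -541*1*(-4)*(-3) = -(-2164)*(-3) = -541*12 = -6492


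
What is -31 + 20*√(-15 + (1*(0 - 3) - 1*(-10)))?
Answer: -31 + 40*I*√2 ≈ -31.0 + 56.569*I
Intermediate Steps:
-31 + 20*√(-15 + (1*(0 - 3) - 1*(-10))) = -31 + 20*√(-15 + (1*(-3) + 10)) = -31 + 20*√(-15 + (-3 + 10)) = -31 + 20*√(-15 + 7) = -31 + 20*√(-8) = -31 + 20*(2*I*√2) = -31 + 40*I*√2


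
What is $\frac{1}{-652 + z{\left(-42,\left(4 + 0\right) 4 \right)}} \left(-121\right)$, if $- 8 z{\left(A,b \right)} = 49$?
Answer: $\frac{968}{5265} \approx 0.18386$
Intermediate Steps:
$z{\left(A,b \right)} = - \frac{49}{8}$ ($z{\left(A,b \right)} = \left(- \frac{1}{8}\right) 49 = - \frac{49}{8}$)
$\frac{1}{-652 + z{\left(-42,\left(4 + 0\right) 4 \right)}} \left(-121\right) = \frac{1}{-652 - \frac{49}{8}} \left(-121\right) = \frac{1}{- \frac{5265}{8}} \left(-121\right) = \left(- \frac{8}{5265}\right) \left(-121\right) = \frac{968}{5265}$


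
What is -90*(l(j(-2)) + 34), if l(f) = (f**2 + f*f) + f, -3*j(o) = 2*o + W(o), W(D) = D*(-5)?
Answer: -3600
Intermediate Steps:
W(D) = -5*D
j(o) = o (j(o) = -(2*o - 5*o)/3 = -(-1)*o = o)
l(f) = f + 2*f**2 (l(f) = (f**2 + f**2) + f = 2*f**2 + f = f + 2*f**2)
-90*(l(j(-2)) + 34) = -90*(-2*(1 + 2*(-2)) + 34) = -90*(-2*(1 - 4) + 34) = -90*(-2*(-3) + 34) = -90*(6 + 34) = -90*40 = -3600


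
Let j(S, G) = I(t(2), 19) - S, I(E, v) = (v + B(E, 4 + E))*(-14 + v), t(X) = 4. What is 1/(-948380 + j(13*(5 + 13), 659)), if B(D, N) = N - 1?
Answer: -1/948484 ≈ -1.0543e-6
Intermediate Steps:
B(D, N) = -1 + N
I(E, v) = (-14 + v)*(3 + E + v) (I(E, v) = (v + (-1 + (4 + E)))*(-14 + v) = (v + (3 + E))*(-14 + v) = (3 + E + v)*(-14 + v) = (-14 + v)*(3 + E + v))
j(S, G) = 130 - S (j(S, G) = (-42 + 19² - 14*4 - 11*19 + 4*19) - S = (-42 + 361 - 56 - 209 + 76) - S = 130 - S)
1/(-948380 + j(13*(5 + 13), 659)) = 1/(-948380 + (130 - 13*(5 + 13))) = 1/(-948380 + (130 - 13*18)) = 1/(-948380 + (130 - 1*234)) = 1/(-948380 + (130 - 234)) = 1/(-948380 - 104) = 1/(-948484) = -1/948484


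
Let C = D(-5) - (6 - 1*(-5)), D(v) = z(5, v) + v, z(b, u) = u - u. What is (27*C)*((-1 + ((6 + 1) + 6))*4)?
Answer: -20736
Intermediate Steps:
z(b, u) = 0
D(v) = v (D(v) = 0 + v = v)
C = -16 (C = -5 - (6 - 1*(-5)) = -5 - (6 + 5) = -5 - 1*11 = -5 - 11 = -16)
(27*C)*((-1 + ((6 + 1) + 6))*4) = (27*(-16))*((-1 + ((6 + 1) + 6))*4) = -432*(-1 + (7 + 6))*4 = -432*(-1 + 13)*4 = -5184*4 = -432*48 = -20736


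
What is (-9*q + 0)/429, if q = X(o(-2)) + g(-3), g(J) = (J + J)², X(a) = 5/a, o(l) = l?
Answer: -201/286 ≈ -0.70280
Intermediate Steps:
g(J) = 4*J² (g(J) = (2*J)² = 4*J²)
q = 67/2 (q = 5/(-2) + 4*(-3)² = 5*(-½) + 4*9 = -5/2 + 36 = 67/2 ≈ 33.500)
(-9*q + 0)/429 = (-9*67/2 + 0)/429 = (-603/2 + 0)*(1/429) = -603/2*1/429 = -201/286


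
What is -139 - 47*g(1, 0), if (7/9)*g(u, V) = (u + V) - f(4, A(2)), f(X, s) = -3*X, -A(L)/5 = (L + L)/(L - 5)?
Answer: -6472/7 ≈ -924.57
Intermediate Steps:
A(L) = -10*L/(-5 + L) (A(L) = -5*(L + L)/(L - 5) = -5*2*L/(-5 + L) = -10*L/(-5 + L))
g(u, V) = 108/7 + 9*V/7 + 9*u/7 (g(u, V) = 9*((u + V) - (-3)*4)/7 = 9*((V + u) - 1*(-12))/7 = 9*((V + u) + 12)/7 = 9*(12 + V + u)/7 = 108/7 + 9*V/7 + 9*u/7)
-139 - 47*g(1, 0) = -139 - 47*(108/7 + (9/7)*0 + (9/7)*1) = -139 - 47*(108/7 + 0 + 9/7) = -139 - 47*117/7 = -139 - 5499/7 = -6472/7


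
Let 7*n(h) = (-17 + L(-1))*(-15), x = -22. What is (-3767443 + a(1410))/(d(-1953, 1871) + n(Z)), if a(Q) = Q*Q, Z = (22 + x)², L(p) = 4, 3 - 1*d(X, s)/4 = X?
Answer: -12455401/54963 ≈ -226.61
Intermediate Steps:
d(X, s) = 12 - 4*X
Z = 0 (Z = (22 - 22)² = 0² = 0)
n(h) = 195/7 (n(h) = ((-17 + 4)*(-15))/7 = (-13*(-15))/7 = (⅐)*195 = 195/7)
a(Q) = Q²
(-3767443 + a(1410))/(d(-1953, 1871) + n(Z)) = (-3767443 + 1410²)/((12 - 4*(-1953)) + 195/7) = (-3767443 + 1988100)/((12 + 7812) + 195/7) = -1779343/(7824 + 195/7) = -1779343/54963/7 = -1779343*7/54963 = -12455401/54963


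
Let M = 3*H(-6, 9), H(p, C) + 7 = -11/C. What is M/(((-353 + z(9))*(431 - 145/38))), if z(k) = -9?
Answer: 1406/8814519 ≈ 0.00015951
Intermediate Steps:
H(p, C) = -7 - 11/C
M = -74/3 (M = 3*(-7 - 11/9) = 3*(-74/9) = -74/3 ≈ -24.667)
M/(((-353 + z(9))*(431 - 145/38))) = -74*1/((-353 - 9)*(431 - 145/38))/3 = -74*(-1/(362*(431 - 145*1/38)))/3 = -74*(-1/(362*(431 - 145/38)))/3 = -74/(3*((-362*16233/38))) = -74/(3*(-2938173/19)) = -74/3*(-19/2938173) = 1406/8814519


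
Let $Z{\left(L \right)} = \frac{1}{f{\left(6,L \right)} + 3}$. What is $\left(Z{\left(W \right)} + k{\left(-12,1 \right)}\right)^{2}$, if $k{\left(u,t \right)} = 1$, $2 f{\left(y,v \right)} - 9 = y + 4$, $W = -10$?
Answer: $\frac{729}{625} \approx 1.1664$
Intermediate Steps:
$f{\left(y,v \right)} = \frac{13}{2} + \frac{y}{2}$ ($f{\left(y,v \right)} = \frac{9}{2} + \frac{y + 4}{2} = \frac{9}{2} + \frac{4 + y}{2} = \frac{9}{2} + \left(2 + \frac{y}{2}\right) = \frac{13}{2} + \frac{y}{2}$)
$Z{\left(L \right)} = \frac{2}{25}$ ($Z{\left(L \right)} = \frac{1}{\left(\frac{13}{2} + \frac{1}{2} \cdot 6\right) + 3} = \frac{1}{\left(\frac{13}{2} + 3\right) + 3} = \frac{1}{\frac{19}{2} + 3} = \frac{1}{\frac{25}{2}} = \frac{2}{25}$)
$\left(Z{\left(W \right)} + k{\left(-12,1 \right)}\right)^{2} = \left(\frac{2}{25} + 1\right)^{2} = \left(\frac{27}{25}\right)^{2} = \frac{729}{625}$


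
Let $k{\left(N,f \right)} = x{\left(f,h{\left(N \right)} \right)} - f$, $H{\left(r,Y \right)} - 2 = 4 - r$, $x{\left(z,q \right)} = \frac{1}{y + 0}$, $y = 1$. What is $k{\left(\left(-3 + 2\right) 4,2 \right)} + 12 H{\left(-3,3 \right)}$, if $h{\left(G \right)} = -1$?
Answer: $107$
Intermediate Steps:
$x{\left(z,q \right)} = 1$ ($x{\left(z,q \right)} = \frac{1}{1 + 0} = 1^{-1} = 1$)
$H{\left(r,Y \right)} = 6 - r$ ($H{\left(r,Y \right)} = 2 - \left(-4 + r\right) = 6 - r$)
$k{\left(N,f \right)} = 1 - f$
$k{\left(\left(-3 + 2\right) 4,2 \right)} + 12 H{\left(-3,3 \right)} = \left(1 - 2\right) + 12 \left(6 - -3\right) = \left(1 - 2\right) + 12 \left(6 + 3\right) = -1 + 12 \cdot 9 = -1 + 108 = 107$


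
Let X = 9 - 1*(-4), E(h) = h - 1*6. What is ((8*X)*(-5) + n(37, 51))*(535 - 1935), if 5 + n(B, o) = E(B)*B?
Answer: -870800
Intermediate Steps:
E(h) = -6 + h (E(h) = h - 6 = -6 + h)
X = 13 (X = 9 + 4 = 13)
n(B, o) = -5 + B*(-6 + B) (n(B, o) = -5 + (-6 + B)*B = -5 + B*(-6 + B))
((8*X)*(-5) + n(37, 51))*(535 - 1935) = ((8*13)*(-5) + (-5 + 37*(-6 + 37)))*(535 - 1935) = (104*(-5) + (-5 + 37*31))*(-1400) = (-520 + (-5 + 1147))*(-1400) = (-520 + 1142)*(-1400) = 622*(-1400) = -870800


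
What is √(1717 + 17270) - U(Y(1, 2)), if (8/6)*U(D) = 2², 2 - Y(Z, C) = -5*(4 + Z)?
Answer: -3 + √18987 ≈ 134.79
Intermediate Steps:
Y(Z, C) = 22 + 5*Z (Y(Z, C) = 2 - (-5)*(4 + Z) = 2 - (-20 - 5*Z) = 2 + (20 + 5*Z) = 22 + 5*Z)
U(D) = 3 (U(D) = (¾)*2² = (¾)*4 = 3)
√(1717 + 17270) - U(Y(1, 2)) = √(1717 + 17270) - 1*3 = √18987 - 3 = -3 + √18987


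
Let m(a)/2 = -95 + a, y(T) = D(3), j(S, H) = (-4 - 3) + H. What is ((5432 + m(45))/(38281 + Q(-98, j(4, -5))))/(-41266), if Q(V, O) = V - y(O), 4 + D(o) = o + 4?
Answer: -1333/393883970 ≈ -3.3842e-6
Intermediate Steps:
D(o) = o (D(o) = -4 + (o + 4) = -4 + (4 + o) = o)
j(S, H) = -7 + H
y(T) = 3
Q(V, O) = -3 + V (Q(V, O) = V - 1*3 = V - 3 = -3 + V)
m(a) = -190 + 2*a (m(a) = 2*(-95 + a) = -190 + 2*a)
((5432 + m(45))/(38281 + Q(-98, j(4, -5))))/(-41266) = ((5432 + (-190 + 2*45))/(38281 + (-3 - 98)))/(-41266) = ((5432 + (-190 + 90))/(38281 - 101))*(-1/41266) = ((5432 - 100)/38180)*(-1/41266) = (5332*(1/38180))*(-1/41266) = (1333/9545)*(-1/41266) = -1333/393883970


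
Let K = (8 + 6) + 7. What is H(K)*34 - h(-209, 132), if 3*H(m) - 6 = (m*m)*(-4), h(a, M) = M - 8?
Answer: -20048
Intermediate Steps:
h(a, M) = -8 + M
K = 21 (K = 14 + 7 = 21)
H(m) = 2 - 4*m²/3 (H(m) = 2 + ((m*m)*(-4))/3 = 2 + (m²*(-4))/3 = 2 + (-4*m²)/3 = 2 - 4*m²/3)
H(K)*34 - h(-209, 132) = (2 - 4/3*21²)*34 - (-8 + 132) = (2 - 4/3*441)*34 - 1*124 = (2 - 588)*34 - 124 = -586*34 - 124 = -19924 - 124 = -20048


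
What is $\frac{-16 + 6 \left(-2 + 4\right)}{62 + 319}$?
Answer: $- \frac{4}{381} \approx -0.010499$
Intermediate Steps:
$\frac{-16 + 6 \left(-2 + 4\right)}{62 + 319} = \frac{-16 + 6 \cdot 2}{381} = \left(-16 + 12\right) \frac{1}{381} = \left(-4\right) \frac{1}{381} = - \frac{4}{381}$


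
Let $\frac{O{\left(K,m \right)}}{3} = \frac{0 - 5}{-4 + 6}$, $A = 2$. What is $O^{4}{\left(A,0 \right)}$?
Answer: $\frac{50625}{16} \approx 3164.1$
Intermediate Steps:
$O{\left(K,m \right)} = - \frac{15}{2}$ ($O{\left(K,m \right)} = 3 \frac{0 - 5}{-4 + 6} = 3 \left(- \frac{5}{2}\right) = - \frac{15}{2}$)
$O^{4}{\left(A,0 \right)} = \left(- \frac{15}{2}\right)^{4} = \frac{50625}{16}$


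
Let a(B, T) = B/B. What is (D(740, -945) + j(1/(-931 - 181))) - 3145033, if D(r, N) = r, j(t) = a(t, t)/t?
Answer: -3145405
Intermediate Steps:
a(B, T) = 1
j(t) = 1/t
(D(740, -945) + j(1/(-931 - 181))) - 3145033 = (740 + 1/(1/(-931 - 181))) - 3145033 = (740 + 1/(1/(-1112))) - 3145033 = (740 + 1/(-1/1112)) - 3145033 = (740 - 1112) - 3145033 = -372 - 3145033 = -3145405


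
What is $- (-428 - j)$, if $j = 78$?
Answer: $506$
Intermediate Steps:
$- (-428 - j) = - (-428 - 78) = \left(-1\right) \left(-506\right) = 506$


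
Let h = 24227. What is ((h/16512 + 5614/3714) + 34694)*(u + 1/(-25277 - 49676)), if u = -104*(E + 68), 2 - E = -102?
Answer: -158493531344595203115/255363072128 ≈ -6.2066e+8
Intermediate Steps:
E = 104 (E = 2 - 1*(-102) = 2 + 102 = 104)
u = -17888 (u = -104*(104 + 68) = -104*172 = -17888)
((h/16512 + 5614/3714) + 34694)*(u + 1/(-25277 - 49676)) = ((24227/16512 + 5614/3714) + 34694)*(-17888 + 1/(-25277 - 49676)) = ((24227*(1/16512) + 5614*(1/3714)) + 34694)*(-17888 + 1/(-74953)) = ((24227/16512 + 2807/1857) + 34694)*(-17888 - 1/74953) = (10148747/3406976 + 34694)*(-1340759265/74953) = (118211774091/3406976)*(-1340759265/74953) = -158493531344595203115/255363072128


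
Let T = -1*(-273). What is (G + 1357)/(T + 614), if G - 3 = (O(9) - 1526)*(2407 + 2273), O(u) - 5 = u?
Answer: -7074800/887 ≈ -7976.1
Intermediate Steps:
T = 273
O(u) = 5 + u
G = -7076157 (G = 3 + ((5 + 9) - 1526)*(2407 + 2273) = 3 + (14 - 1526)*4680 = 3 - 1512*4680 = 3 - 7076160 = -7076157)
(G + 1357)/(T + 614) = (-7076157 + 1357)/(273 + 614) = -7074800/887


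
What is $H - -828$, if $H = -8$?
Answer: $820$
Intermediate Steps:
$H - -828 = -8 - -828 = -8 + 828 = 820$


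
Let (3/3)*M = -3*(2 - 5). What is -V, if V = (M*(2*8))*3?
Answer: -432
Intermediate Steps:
M = 9 (M = -3*(2 - 5) = -3*(-3) = 9)
V = 432 (V = (9*(2*8))*3 = (9*16)*3 = 144*3 = 432)
-V = -1*432 = -432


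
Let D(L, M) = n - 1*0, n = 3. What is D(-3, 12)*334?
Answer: 1002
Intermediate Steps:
D(L, M) = 3 (D(L, M) = 3 - 1*0 = 3 + 0 = 3)
D(-3, 12)*334 = 3*334 = 1002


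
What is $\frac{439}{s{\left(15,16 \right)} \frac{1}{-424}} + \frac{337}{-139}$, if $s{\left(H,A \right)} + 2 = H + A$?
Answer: $- \frac{25882677}{4031} \approx -6420.9$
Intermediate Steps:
$s{\left(H,A \right)} = -2 + A + H$ ($s{\left(H,A \right)} = -2 + \left(H + A\right) = -2 + \left(A + H\right) = -2 + A + H$)
$\frac{439}{s{\left(15,16 \right)} \frac{1}{-424}} + \frac{337}{-139} = \frac{439}{\left(-2 + 16 + 15\right) \frac{1}{-424}} + \frac{337}{-139} = \frac{439}{29 \left(- \frac{1}{424}\right)} + 337 \left(- \frac{1}{139}\right) = \frac{439}{- \frac{29}{424}} - \frac{337}{139} = 439 \left(- \frac{424}{29}\right) - \frac{337}{139} = - \frac{186136}{29} - \frac{337}{139} = - \frac{25882677}{4031}$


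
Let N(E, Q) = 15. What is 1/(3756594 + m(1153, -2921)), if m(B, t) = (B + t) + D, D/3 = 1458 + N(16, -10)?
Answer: 1/3759245 ≈ 2.6601e-7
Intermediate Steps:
D = 4419 (D = 3*(1458 + 15) = 3*1473 = 4419)
m(B, t) = 4419 + B + t (m(B, t) = (B + t) + 4419 = 4419 + B + t)
1/(3756594 + m(1153, -2921)) = 1/(3756594 + (4419 + 1153 - 2921)) = 1/(3756594 + 2651) = 1/3759245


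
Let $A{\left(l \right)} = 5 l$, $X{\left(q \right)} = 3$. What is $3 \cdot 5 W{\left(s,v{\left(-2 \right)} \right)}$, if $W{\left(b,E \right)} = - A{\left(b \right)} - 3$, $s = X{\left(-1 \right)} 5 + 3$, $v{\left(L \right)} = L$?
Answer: $-1395$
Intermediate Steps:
$s = 18$ ($s = 3 \cdot 5 + 3 = 15 + 3 = 18$)
$W{\left(b,E \right)} = -3 - 5 b$ ($W{\left(b,E \right)} = - 5 b - 3 = -3 - 5 b$)
$3 \cdot 5 W{\left(s,v{\left(-2 \right)} \right)} = 3 \cdot 5 \left(-3 - 90\right) = 3 \cdot 5 \left(-93\right) = 3 \left(-465\right) = -1395$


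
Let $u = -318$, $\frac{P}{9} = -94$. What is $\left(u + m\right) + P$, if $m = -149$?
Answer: $-1313$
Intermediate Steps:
$P = -846$ ($P = 9 \left(-94\right) = -846$)
$\left(u + m\right) + P = \left(-318 - 149\right) - 846 = -467 - 846 = -1313$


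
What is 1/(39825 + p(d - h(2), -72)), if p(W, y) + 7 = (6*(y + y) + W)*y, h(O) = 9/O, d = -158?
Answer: 1/113726 ≈ 8.7931e-6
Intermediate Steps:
p(W, y) = -7 + y*(W + 12*y) (p(W, y) = -7 + (6*(y + y) + W)*y = -7 + (6*(2*y) + W)*y = -7 + (12*y + W)*y = -7 + (W + 12*y)*y = -7 + y*(W + 12*y))
1/(39825 + p(d - h(2), -72)) = 1/(39825 + (-7 + 12*(-72)**2 + (-158 - 9/2)*(-72))) = 1/(39825 + (-7 + 12*5184 + (-158 - 9/2)*(-72))) = 1/(39825 + (-7 + 62208 + (-158 - 1*9/2)*(-72))) = 1/(39825 + (-7 + 62208 + (-158 - 9/2)*(-72))) = 1/(39825 + (-7 + 62208 - 325/2*(-72))) = 1/(39825 + (-7 + 62208 + 11700)) = 1/(39825 + 73901) = 1/113726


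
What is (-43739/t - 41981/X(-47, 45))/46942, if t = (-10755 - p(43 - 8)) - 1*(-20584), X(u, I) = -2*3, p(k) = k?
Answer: 51362435/344812461 ≈ 0.14896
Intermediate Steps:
X(u, I) = -6
t = 9794 (t = (-10755 - (43 - 8)) - 1*(-20584) = (-10755 - 1*35) + 20584 = (-10755 - 35) + 20584 = -10790 + 20584 = 9794)
(-43739/t - 41981/X(-47, 45))/46942 = (-43739/9794 - 41981/(-6))/46942 = (-43739*1/9794 - 41981*(-1/6))*(1/46942) = (-43739/9794 + 41981/6)*(1/46942) = (102724870/14691)*(1/46942) = 51362435/344812461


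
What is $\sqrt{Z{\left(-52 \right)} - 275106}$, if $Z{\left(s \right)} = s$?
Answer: $i \sqrt{275158} \approx 524.55 i$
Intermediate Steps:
$\sqrt{Z{\left(-52 \right)} - 275106} = \sqrt{-52 - 275106} = \sqrt{-275158} = i \sqrt{275158}$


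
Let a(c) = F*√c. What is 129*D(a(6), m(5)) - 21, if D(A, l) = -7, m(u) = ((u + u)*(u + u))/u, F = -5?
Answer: -924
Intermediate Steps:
a(c) = -5*√c
m(u) = 4*u (m(u) = ((2*u)*(2*u))/u = (4*u²)/u = 4*u)
129*D(a(6), m(5)) - 21 = 129*(-7) - 21 = -903 - 21 = -924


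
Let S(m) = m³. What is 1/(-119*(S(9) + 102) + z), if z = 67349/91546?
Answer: -91546/9052825045 ≈ -1.0112e-5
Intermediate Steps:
z = 67349/91546 (z = 67349*(1/91546) = 67349/91546 ≈ 0.73568)
1/(-119*(S(9) + 102) + z) = 1/(-119*(9³ + 102) + 67349/91546) = 1/(-119*(729 + 102) + 67349/91546) = 1/(-119*831 + 67349/91546) = 1/(-98889 + 67349/91546) = 1/(-9052825045/91546) = -91546/9052825045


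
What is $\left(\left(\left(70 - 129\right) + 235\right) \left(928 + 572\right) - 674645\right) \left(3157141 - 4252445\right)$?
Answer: $449781111080$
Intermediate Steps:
$\left(\left(\left(70 - 129\right) + 235\right) \left(928 + 572\right) - 674645\right) \left(3157141 - 4252445\right) = \left(\left(-59 + 235\right) 1500 - 674645\right) \left(-1095304\right) = \left(176 \cdot 1500 - 674645\right) \left(-1095304\right) = \left(264000 - 674645\right) \left(-1095304\right) = \left(-410645\right) \left(-1095304\right) = 449781111080$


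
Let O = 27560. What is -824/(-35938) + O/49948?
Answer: 128951054/224378903 ≈ 0.57470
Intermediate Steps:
-824/(-35938) + O/49948 = -824/(-35938) + 27560/49948 = -824*(-1/35938) + 27560*(1/49948) = 412/17969 + 6890/12487 = 128951054/224378903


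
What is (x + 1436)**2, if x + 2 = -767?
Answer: 444889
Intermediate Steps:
x = -769 (x = -2 - 767 = -769)
(x + 1436)**2 = (-769 + 1436)**2 = 667**2 = 444889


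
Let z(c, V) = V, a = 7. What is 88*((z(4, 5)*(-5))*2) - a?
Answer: -4407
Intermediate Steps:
88*((z(4, 5)*(-5))*2) - a = 88*((5*(-5))*2) - 1*7 = 88*(-25*2) - 7 = 88*(-50) - 7 = -4400 - 7 = -4407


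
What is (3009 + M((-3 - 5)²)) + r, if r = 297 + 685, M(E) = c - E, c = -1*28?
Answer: 3899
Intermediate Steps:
c = -28
M(E) = -28 - E
r = 982
(3009 + M((-3 - 5)²)) + r = (3009 + (-28 - (-3 - 5)²)) + 982 = (3009 + (-28 - 1*(-8)²)) + 982 = (3009 + (-28 - 1*64)) + 982 = (3009 + (-28 - 64)) + 982 = (3009 - 92) + 982 = 2917 + 982 = 3899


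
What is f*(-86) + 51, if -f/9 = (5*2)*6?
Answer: 46491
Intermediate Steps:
f = -540 (f = -9*5*2*6 = -90*6 = -9*60 = -540)
f*(-86) + 51 = -540*(-86) + 51 = 46440 + 51 = 46491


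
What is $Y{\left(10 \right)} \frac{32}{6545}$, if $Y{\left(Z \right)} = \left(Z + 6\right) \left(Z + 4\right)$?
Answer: $\frac{1024}{935} \approx 1.0952$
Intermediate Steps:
$Y{\left(Z \right)} = \left(4 + Z\right) \left(6 + Z\right)$ ($Y{\left(Z \right)} = \left(6 + Z\right) \left(4 + Z\right) = \left(4 + Z\right) \left(6 + Z\right)$)
$Y{\left(10 \right)} \frac{32}{6545} = \left(24 + 10^{2} + 10 \cdot 10\right) \frac{32}{6545} = \left(24 + 100 + 100\right) 32 \cdot \frac{1}{6545} = 224 \cdot \frac{32}{6545} = \frac{1024}{935}$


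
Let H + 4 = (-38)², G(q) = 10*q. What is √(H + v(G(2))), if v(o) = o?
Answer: 2*√365 ≈ 38.210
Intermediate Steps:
H = 1440 (H = -4 + (-38)² = -4 + 1444 = 1440)
√(H + v(G(2))) = √(1440 + 10*2) = √(1440 + 20) = √1460 = 2*√365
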